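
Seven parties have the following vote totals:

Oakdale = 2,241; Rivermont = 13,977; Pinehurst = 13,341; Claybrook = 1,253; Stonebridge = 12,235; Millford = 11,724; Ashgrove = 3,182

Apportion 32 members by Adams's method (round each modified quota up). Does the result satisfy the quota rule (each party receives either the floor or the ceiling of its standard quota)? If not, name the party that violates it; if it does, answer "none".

none

Standard quotas: Oakdale 1.237, Rivermont 7.718, Pinehurst 7.367, Claybrook 0.692, Stonebridge 6.756, Millford 6.474, Ashgrove 1.757.
Adams allocation: Oakdale 2, Rivermont 7, Pinehurst 7, Claybrook 1, Stonebridge 7, Millford 6, Ashgrove 2.
Every allocation lies between the lower and upper quota.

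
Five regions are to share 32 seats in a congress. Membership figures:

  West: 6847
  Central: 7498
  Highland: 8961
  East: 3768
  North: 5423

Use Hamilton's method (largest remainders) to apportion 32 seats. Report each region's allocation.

West 7, Central 7, Highland 9, East 4, North 5

Total 32497; standard divisor 32497/32 ≈ 1015.531.
Standard quotas: West 6.7423, Central 7.3833, Highland 8.8240, East 3.7104, North 5.3401.
Lower quotas: West 6, Central 7, Highland 8, East 3, North 5 (sum 29, leaving 3 seats).
Remainders in descending order: Highland 0.8240, West 0.7423, East 0.7104, Central 0.3833, North 0.3401.
The surplus seats go to Highland, West, East.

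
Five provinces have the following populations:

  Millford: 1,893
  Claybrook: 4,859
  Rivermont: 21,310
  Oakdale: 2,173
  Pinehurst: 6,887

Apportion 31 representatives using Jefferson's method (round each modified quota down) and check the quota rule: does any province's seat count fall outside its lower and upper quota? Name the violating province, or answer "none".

Standard quotas: Millford 1.581, Claybrook 4.058, Rivermont 17.796, Oakdale 1.815, Pinehurst 5.751.
Jefferson allocation: Millford 1, Claybrook 4, Rivermont 19, Oakdale 1, Pinehurst 6.
Rivermont has quota 17.796 (lower 17, upper 18) but receives 19 — outside the quota interval.

Rivermont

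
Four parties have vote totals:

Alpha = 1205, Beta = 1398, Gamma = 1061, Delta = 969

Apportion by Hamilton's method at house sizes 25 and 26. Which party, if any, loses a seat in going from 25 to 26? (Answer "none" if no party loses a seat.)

none

At 25 seats: Alpha 6, Beta 8, Gamma 6, Delta 5.
At 26 seats: Alpha 7, Beta 8, Gamma 6, Delta 5.
No party's allocation decreased.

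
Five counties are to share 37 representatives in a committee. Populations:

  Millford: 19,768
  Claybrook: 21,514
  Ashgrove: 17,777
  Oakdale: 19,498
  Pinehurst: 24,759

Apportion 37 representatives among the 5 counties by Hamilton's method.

Total 103316; standard divisor 103316/37 ≈ 2792.324.
Standard quotas: Millford 7.0794, Claybrook 7.7047, Ashgrove 6.3664, Oakdale 6.9827, Pinehurst 8.8668.
Lower quotas: Millford 7, Claybrook 7, Ashgrove 6, Oakdale 6, Pinehurst 8 (sum 34, leaving 3 seats).
Remainders in descending order: Oakdale 0.9827, Pinehurst 0.8668, Claybrook 0.7047, Ashgrove 0.3664, Millford 0.0794.
Largest remainders: Oakdale, Pinehurst, Claybrook receive the extra seats.

Millford=7, Claybrook=8, Ashgrove=6, Oakdale=7, Pinehurst=9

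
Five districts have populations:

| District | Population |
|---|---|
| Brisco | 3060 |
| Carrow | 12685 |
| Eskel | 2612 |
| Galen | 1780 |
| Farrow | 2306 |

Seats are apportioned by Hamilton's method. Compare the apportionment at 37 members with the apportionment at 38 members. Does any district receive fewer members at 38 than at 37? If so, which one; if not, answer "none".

none

At 37 seats: Brisco 5, Carrow 21, Eskel 4, Galen 3, Farrow 4.
At 38 seats: Brisco 5, Carrow 22, Eskel 4, Galen 3, Farrow 4.
No district's allocation decreased.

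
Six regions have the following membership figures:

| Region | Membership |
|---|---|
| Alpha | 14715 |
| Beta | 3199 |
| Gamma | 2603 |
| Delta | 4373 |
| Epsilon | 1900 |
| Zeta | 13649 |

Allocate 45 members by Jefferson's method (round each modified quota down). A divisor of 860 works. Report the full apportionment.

With modified divisor 860: modified quotas Alpha 17.110, Beta 3.720, Gamma 3.027, Delta 5.085, Epsilon 2.209, Zeta 15.871.
Rounding down: Alpha 17, Beta 3, Gamma 3, Delta 5, Epsilon 2, Zeta 15 (total 45).

Alpha: 17, Beta: 3, Gamma: 3, Delta: 5, Epsilon: 2, Zeta: 15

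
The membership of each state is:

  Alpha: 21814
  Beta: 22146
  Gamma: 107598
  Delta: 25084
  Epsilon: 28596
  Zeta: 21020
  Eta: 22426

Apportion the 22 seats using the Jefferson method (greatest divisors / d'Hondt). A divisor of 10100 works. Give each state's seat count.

With modified divisor 10100: modified quotas Alpha 2.160, Beta 2.193, Gamma 10.653, Delta 2.484, Epsilon 2.831, Zeta 2.081, Eta 2.220.
Rounding down: Alpha 2, Beta 2, Gamma 10, Delta 2, Epsilon 2, Zeta 2, Eta 2 (total 22).

Alpha 2, Beta 2, Gamma 10, Delta 2, Epsilon 2, Zeta 2, Eta 2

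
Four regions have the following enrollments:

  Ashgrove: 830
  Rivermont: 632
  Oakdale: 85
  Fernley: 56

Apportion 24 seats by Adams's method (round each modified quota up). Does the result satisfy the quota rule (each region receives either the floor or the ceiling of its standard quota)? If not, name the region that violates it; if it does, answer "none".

Standard quotas: Ashgrove 12.427, Rivermont 9.462, Oakdale 1.273, Fernley 0.838.
Adams allocation: Ashgrove 12, Rivermont 9, Oakdale 2, Fernley 1.
Every allocation lies between the lower and upper quota.

none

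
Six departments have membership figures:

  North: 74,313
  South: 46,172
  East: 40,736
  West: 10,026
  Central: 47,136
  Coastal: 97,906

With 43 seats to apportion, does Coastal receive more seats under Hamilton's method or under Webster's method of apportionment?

Webster

Hamilton: North 10, South 6, East 6, West 1, Central 7, Coastal 13.
Webster: North 10, South 6, East 6, West 1, Central 6, Coastal 14.
Coastal gets 13 under Hamilton and 14 under Webster.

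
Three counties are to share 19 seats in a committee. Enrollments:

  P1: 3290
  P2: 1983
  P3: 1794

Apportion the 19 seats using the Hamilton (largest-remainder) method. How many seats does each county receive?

Total 7067; standard divisor 7067/19 ≈ 371.947.
Standard quotas: P1 8.845, P2 5.331, P3 4.823.
Lower quotas: P1 8, P2 5, P3 4 (sum 17, leaving 2 seats).
Remainders in descending order: P1 0.845, P3 0.823, P2 0.331.
Largest remainders: P1, P3 receive the extra seats.

P1 9; P2 5; P3 5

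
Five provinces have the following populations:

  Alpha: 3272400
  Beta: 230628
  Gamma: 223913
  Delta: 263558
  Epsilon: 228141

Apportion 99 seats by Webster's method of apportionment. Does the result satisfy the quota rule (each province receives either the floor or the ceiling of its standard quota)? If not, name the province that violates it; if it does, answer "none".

Standard quotas: Alpha 76.794, Beta 5.412, Gamma 5.255, Delta 6.185, Epsilon 5.354.
Webster allocation: Alpha 78, Beta 5, Gamma 5, Delta 6, Epsilon 5.
Alpha has quota 76.794 (lower 76, upper 77) but receives 78 — outside the quota interval.

Alpha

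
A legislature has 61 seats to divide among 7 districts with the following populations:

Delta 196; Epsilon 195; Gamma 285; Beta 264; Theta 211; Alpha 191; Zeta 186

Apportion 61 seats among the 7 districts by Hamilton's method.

Total 1528; standard divisor 1528/61 ≈ 25.049.
Standard quotas: Delta 7.825, Epsilon 7.785, Gamma 11.378, Beta 10.539, Theta 8.423, Alpha 7.625, Zeta 7.425.
Lower quotas: Delta 7, Epsilon 7, Gamma 11, Beta 10, Theta 8, Alpha 7, Zeta 7 (sum 57, leaving 4 seats).
Remainders in descending order: Delta 0.825, Epsilon 0.785, Alpha 0.625, Beta 0.539, Zeta 0.425, Theta 0.423, Gamma 0.378.
The surplus seats go to Delta, Epsilon, Alpha, Beta.

Delta 8, Epsilon 8, Gamma 11, Beta 11, Theta 8, Alpha 8, Zeta 7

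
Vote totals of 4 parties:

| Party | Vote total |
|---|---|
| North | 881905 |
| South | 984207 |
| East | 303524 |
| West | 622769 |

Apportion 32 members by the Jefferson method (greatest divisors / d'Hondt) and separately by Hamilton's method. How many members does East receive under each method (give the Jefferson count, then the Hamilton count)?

3 and 4

Jefferson: North 10, South 12, East 3, West 7.
Hamilton: North 10, South 11, East 4, West 7.
East gets 3 under Jefferson and 4 under Hamilton.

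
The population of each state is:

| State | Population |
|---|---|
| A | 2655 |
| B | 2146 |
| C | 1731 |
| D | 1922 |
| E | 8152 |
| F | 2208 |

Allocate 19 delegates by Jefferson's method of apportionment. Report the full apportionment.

Standard divisor 18814/19 ≈ 990.211; standard quotas: A 2.681, B 2.167, C 1.748, D 1.941, E 8.233, F 2.230.
Rounding down gives 2, 2, 1, 1, 8, 2 = 16 seats, so the divisor must be adjusted.
With modified divisor 875: modified quotas A 3.034, B 2.453, C 1.978, D 2.197, E 9.317, F 2.523.
Rounding down: A 3, B 2, C 1, D 2, E 9, F 2 (total 19).

A 3, B 2, C 1, D 2, E 9, F 2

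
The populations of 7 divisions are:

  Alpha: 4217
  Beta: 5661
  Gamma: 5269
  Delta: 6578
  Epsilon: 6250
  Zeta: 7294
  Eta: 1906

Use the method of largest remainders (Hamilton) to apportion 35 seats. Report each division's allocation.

Alpha: 4; Beta: 5; Gamma: 5; Delta: 6; Epsilon: 6; Zeta: 7; Eta: 2

Standard divisor: 37175 ÷ 35 ≈ 1062.143.
Standard quotas: Alpha 3.9703, Beta 5.3298, Gamma 4.9607, Delta 6.1931, Epsilon 5.8843, Zeta 6.8672, Eta 1.7945.
Lower quotas: Alpha 3, Beta 5, Gamma 4, Delta 6, Epsilon 5, Zeta 6, Eta 1 (sum 30, leaving 5 seats).
Remainders in descending order: Alpha 0.9703, Gamma 0.9607, Epsilon 0.8843, Zeta 0.8672, Eta 0.7945, Beta 0.3298, Delta 0.1931.
Largest remainders: Alpha, Gamma, Epsilon, Zeta, Eta receive the extra seats.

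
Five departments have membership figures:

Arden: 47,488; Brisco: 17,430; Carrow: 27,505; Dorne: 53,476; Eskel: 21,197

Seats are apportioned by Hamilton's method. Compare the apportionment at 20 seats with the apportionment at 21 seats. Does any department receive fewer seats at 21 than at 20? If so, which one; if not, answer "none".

At 20 seats: Arden 6, Brisco 2, Carrow 3, Dorne 6, Eskel 3.
At 21 seats: Arden 6, Brisco 2, Carrow 3, Dorne 7, Eskel 3.
No department's allocation decreased.

none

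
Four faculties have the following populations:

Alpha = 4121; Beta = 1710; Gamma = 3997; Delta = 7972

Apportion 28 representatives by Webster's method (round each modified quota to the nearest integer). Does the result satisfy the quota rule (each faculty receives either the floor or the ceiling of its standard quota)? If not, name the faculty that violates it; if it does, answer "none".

none

Standard quotas: Alpha 6.482, Beta 2.690, Gamma 6.287, Delta 12.540.
Webster allocation: Alpha 6, Beta 3, Gamma 6, Delta 13.
Every allocation lies between the lower and upper quota.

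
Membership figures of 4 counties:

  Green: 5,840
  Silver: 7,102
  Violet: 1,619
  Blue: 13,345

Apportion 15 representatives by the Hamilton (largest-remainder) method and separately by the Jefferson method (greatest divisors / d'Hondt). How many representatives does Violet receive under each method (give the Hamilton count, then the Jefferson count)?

Hamilton: Green 3, Silver 4, Violet 1, Blue 7.
Jefferson: Green 3, Silver 4, Violet 0, Blue 8.
Violet gets 1 under Hamilton and 0 under Jefferson.

1 and 0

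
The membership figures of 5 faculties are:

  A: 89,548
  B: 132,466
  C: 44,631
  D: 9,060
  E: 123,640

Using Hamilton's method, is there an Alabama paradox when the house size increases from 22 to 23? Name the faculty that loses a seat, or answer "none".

At 22 seats: A 5, B 7, C 2, D 1, E 7.
At 23 seats: A 5, B 8, C 3, D 0, E 7.
D drops from 1 to 0.

D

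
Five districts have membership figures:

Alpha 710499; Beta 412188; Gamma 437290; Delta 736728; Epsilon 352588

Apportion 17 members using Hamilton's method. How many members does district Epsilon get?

2

Standard divisor: 2649293 ÷ 17 ≈ 155840.765.
Standard quotas: Alpha 4.5591, Beta 2.6449, Gamma 2.8060, Delta 4.7274, Epsilon 2.2625.
Lower quotas: Alpha 4, Beta 2, Gamma 2, Delta 4, Epsilon 2 (sum 14, leaving 3 seats).
Remainders in descending order: Gamma 0.8060, Delta 0.7274, Beta 0.6449, Alpha 0.5591, Epsilon 0.2625.
Largest remainders: Gamma, Delta, Beta receive the extra seats.
Epsilon receives 2.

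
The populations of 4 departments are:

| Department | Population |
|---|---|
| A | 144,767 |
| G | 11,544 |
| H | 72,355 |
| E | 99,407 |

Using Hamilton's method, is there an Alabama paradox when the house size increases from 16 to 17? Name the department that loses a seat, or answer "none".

At 16 seats: A 7, G 1, H 3, E 5.
At 17 seats: A 7, G 1, H 4, E 5.
No department's allocation decreased.

none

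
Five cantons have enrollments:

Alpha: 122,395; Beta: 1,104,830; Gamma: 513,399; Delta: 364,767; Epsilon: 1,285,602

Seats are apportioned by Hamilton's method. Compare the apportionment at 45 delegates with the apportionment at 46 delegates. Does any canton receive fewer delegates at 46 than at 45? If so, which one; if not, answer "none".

At 45 seats: Alpha 1, Beta 15, Gamma 7, Delta 5, Epsilon 17.
At 46 seats: Alpha 2, Beta 15, Gamma 7, Delta 5, Epsilon 17.
No canton's allocation decreased.

none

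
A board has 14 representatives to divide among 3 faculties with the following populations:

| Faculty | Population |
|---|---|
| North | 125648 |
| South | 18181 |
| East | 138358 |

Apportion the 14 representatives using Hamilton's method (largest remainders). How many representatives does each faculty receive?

Total 282187; standard divisor 282187/14 ≈ 20156.214.
Standard quotas: North 6.2337, South 0.9020, East 6.8643.
Lower quotas: North 6, South 0, East 6 (sum 12, leaving 2 seats).
Remainders in descending order: South 0.9020, East 0.8643, North 0.2337.
Largest remainders: South, East receive the extra seats.

North=6; South=1; East=7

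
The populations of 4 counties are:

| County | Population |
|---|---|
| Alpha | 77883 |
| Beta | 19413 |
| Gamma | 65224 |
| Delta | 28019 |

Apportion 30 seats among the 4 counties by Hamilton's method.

Alpha=12, Beta=3, Gamma=10, Delta=5

Standard divisor: 190539 ÷ 30 ≈ 6351.3.
Standard quotas: Alpha 12.2625, Beta 3.0565, Gamma 10.2694, Delta 4.4115.
Lower quotas: Alpha 12, Beta 3, Gamma 10, Delta 4 (sum 29, leaving 1 seat).
Remainders in descending order: Delta 0.4115, Gamma 0.2694, Alpha 0.2625, Beta 0.0565.
Largest remainder: Delta receives the extra seat.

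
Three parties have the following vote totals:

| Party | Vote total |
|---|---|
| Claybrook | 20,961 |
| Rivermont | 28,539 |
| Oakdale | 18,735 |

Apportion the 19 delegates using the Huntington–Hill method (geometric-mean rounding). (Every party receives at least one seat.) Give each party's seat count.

Claybrook: 6, Rivermont: 8, Oakdale: 5

With divisor 3617: modified quotas Claybrook 5.795, Rivermont 7.890, Oakdale 5.180.
Geometric-mean thresholds: Claybrook √(5·6)=5.477, Rivermont √(7·8)=7.483, Oakdale √(5·6)=5.477.
Each quota rounded against its threshold gives Claybrook 6, Rivermont 8, Oakdale 5 (total 19).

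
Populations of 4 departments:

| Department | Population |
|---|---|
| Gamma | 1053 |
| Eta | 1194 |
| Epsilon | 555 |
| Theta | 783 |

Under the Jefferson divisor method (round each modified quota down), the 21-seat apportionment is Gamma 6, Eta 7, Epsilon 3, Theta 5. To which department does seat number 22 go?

Priority for the next seat is population ÷ (current seats + 1).
Priorities: Gamma 150.429, Eta 149.250, Epsilon 138.750, Theta 130.500.
Highest priority: Gamma.

Gamma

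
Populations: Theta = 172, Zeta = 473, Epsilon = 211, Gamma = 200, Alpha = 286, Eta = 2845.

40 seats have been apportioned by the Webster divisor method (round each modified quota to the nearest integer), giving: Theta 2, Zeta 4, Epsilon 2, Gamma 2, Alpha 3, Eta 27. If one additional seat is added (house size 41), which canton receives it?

Priority for the next seat is population ÷ (current seats + 0.5).
Priorities: Theta 68.800, Zeta 105.111, Epsilon 84.400, Gamma 80.000, Alpha 81.714, Eta 103.455.
Highest priority: Zeta.

Zeta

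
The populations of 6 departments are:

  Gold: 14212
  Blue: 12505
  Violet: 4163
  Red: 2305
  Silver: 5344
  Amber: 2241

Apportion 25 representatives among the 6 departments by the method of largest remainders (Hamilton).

Gold 9; Blue 8; Violet 3; Red 1; Silver 3; Amber 1

Standard divisor: 40770 ÷ 25 ≈ 1630.8.
Standard quotas: Gold 8.7147, Blue 7.6680, Violet 2.5527, Red 1.4134, Silver 3.2769, Amber 1.3742.
Lower quotas: Gold 8, Blue 7, Violet 2, Red 1, Silver 3, Amber 1 (sum 22, leaving 3 seats).
Remainders in descending order: Gold 0.7147, Blue 0.6680, Violet 0.5527, Red 0.4134, Amber 0.3742, Silver 0.2769.
The surplus seats go to Gold, Blue, Violet.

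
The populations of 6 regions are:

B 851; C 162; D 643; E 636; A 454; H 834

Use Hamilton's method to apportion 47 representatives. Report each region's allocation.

Standard divisor: 3580 ÷ 47 ≈ 76.17.
Standard quotas: B 11.172, C 2.127, D 8.442, E 8.350, A 5.960, H 10.949.
Lower quotas: B 11, C 2, D 8, E 8, A 5, H 10 (sum 44, leaving 3 seats).
Remainders in descending order: A 0.960, H 0.949, D 0.442, E 0.350, B 0.172, C 0.127.
The surplus seats go to A, H, D.

B: 11, C: 2, D: 9, E: 8, A: 6, H: 11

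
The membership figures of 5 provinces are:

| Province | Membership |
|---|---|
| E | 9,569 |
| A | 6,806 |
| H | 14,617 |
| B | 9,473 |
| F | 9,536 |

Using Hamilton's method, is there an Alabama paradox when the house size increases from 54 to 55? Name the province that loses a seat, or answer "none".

At 54 seats: E 10, A 8, H 16, B 10, F 10.
At 55 seats: E 11, A 7, H 16, B 10, F 11.
A drops from 8 to 7.

A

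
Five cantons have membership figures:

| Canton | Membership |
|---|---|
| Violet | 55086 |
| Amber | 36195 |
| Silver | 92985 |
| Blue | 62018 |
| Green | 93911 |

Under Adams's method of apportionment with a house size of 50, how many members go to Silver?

Standard divisor 340195/50 ≈ 6803.9; standard quotas: Violet 8.096, Amber 5.320, Silver 13.666, Blue 9.115, Green 13.803.
Rounding up gives 9, 6, 14, 10, 14 = 53 seats, so the divisor must be adjusted.
With modified divisor 7200: modified quotas Violet 7.651, Amber 5.027, Silver 12.915, Blue 8.614, Green 13.043.
Rounding up: Violet 8, Amber 6, Silver 13, Blue 9, Green 14 (total 50).
Silver receives 13.

13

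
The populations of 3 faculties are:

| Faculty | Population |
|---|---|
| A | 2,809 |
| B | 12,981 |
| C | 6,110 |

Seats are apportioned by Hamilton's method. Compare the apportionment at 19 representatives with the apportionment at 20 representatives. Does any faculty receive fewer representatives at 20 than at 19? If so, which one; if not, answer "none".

A

At 19 seats: A 3, B 11, C 5.
At 20 seats: A 2, B 12, C 6.
A drops from 3 to 2.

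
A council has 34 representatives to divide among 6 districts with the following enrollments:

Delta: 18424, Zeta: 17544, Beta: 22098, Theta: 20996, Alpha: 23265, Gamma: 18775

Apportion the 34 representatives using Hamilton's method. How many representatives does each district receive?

Delta 5, Zeta 5, Beta 6, Theta 6, Alpha 7, Gamma 5

The standard divisor is 121102/34 ≈ 3561.824.
Standard quotas: Delta 5.1726, Zeta 4.9256, Beta 6.2041, Theta 5.8947, Alpha 6.5318, Gamma 5.2712.
Lower quotas: Delta 5, Zeta 4, Beta 6, Theta 5, Alpha 6, Gamma 5 (sum 31, leaving 3 seats).
Remainders in descending order: Zeta 0.9256, Theta 0.8947, Alpha 0.5318, Gamma 0.2712, Beta 0.2041, Delta 0.1726.
The surplus seats go to Zeta, Theta, Alpha.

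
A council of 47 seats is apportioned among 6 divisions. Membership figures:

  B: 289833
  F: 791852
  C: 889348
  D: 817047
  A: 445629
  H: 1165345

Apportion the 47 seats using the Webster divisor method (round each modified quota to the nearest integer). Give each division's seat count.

B=3, F=8, C=10, D=9, A=5, H=12

Standard divisor 4399054/47 ≈ 93596.894; standard quotas: B 3.097, F 8.460, C 9.502, D 8.729, A 4.761, H 12.451.
Rounding to the nearest integer gives B 3, F 8, C 10, D 9, A 5, H 12 — total 47, matching the house size, so no adjustment is needed.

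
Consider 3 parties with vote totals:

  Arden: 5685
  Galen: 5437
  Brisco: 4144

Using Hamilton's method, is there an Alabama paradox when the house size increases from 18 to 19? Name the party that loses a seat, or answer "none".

At 18 seats: Arden 7, Galen 6, Brisco 5.
At 19 seats: Arden 7, Galen 7, Brisco 5.
No party's allocation decreased.

none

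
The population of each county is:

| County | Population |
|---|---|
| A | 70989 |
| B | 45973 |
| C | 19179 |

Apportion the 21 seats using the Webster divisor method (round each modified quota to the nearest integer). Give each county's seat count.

A=11; B=7; C=3

Standard divisor 136141/21 ≈ 6482.905; standard quotas: A 10.950, B 7.091, C 2.958.
Rounding to the nearest integer gives A 11, B 7, C 3 — total 21, matching the house size, so no adjustment is needed.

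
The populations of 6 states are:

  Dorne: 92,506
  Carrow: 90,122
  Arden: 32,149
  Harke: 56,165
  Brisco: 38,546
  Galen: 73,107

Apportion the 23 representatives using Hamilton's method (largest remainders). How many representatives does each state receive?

The standard divisor is 382595/23 ≈ 16634.565.
Standard quotas: Dorne 5.5611, Carrow 5.4178, Arden 1.9327, Harke 3.3764, Brisco 2.3172, Galen 4.3949.
Lower quotas: Dorne 5, Carrow 5, Arden 1, Harke 3, Brisco 2, Galen 4 (sum 20, leaving 3 seats).
Remainders in descending order: Arden 0.9327, Dorne 0.5611, Carrow 0.4178, Galen 0.3949, Harke 0.3764, Brisco 0.3172.
The surplus seats go to Arden, Dorne, Carrow.

Dorne 6; Carrow 6; Arden 2; Harke 3; Brisco 2; Galen 4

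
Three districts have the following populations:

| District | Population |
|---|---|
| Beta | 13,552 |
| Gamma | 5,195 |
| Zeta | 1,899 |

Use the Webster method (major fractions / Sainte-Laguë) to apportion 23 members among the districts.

Standard divisor 20646/23 ≈ 897.652; standard quotas: Beta 15.097, Gamma 5.787, Zeta 2.116.
Rounding to the nearest integer gives Beta 15, Gamma 6, Zeta 2 — total 23, matching the house size, so no adjustment is needed.

Beta=15, Gamma=6, Zeta=2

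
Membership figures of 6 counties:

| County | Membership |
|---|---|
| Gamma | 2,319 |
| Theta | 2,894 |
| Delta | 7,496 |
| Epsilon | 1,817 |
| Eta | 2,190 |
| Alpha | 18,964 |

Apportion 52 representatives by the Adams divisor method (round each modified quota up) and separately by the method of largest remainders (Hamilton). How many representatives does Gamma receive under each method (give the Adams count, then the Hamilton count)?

4 and 3

Adams: Gamma 4, Theta 4, Delta 11, Epsilon 3, Eta 4, Alpha 26.
Hamilton: Gamma 3, Theta 4, Delta 11, Epsilon 3, Eta 3, Alpha 28.
Gamma gets 4 under Adams and 3 under Hamilton.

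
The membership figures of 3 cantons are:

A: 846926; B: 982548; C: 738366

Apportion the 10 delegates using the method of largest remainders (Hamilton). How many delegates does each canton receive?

The standard divisor is 2567840/10 = 256784.
Standard quotas: A 3.2982, B 3.8264, C 2.8754.
Lower quotas: A 3, B 3, C 2 (sum 8, leaving 2 seats).
Remainders in descending order: C 0.8754, B 0.8264, A 0.2982.
Largest remainders: C, B receive the extra seats.

A 3, B 4, C 3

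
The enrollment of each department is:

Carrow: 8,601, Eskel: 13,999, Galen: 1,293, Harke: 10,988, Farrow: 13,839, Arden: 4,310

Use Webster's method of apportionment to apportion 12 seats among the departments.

Carrow: 2; Eskel: 3; Galen: 0; Harke: 3; Farrow: 3; Arden: 1

Standard divisor 53030/12 ≈ 4419.167; standard quotas: Carrow 1.946, Eskel 3.168, Galen 0.293, Harke 2.486, Farrow 3.132, Arden 0.975.
Rounding to the nearest integer gives 2, 3, 0, 2, 3, 1 = 11 seats, so the divisor must be adjusted.
With modified divisor 4200: modified quotas Carrow 2.048, Eskel 3.333, Galen 0.308, Harke 2.616, Farrow 3.295, Arden 1.026.
Rounding to the nearest integer: Carrow 2, Eskel 3, Galen 0, Harke 3, Farrow 3, Arden 1 (total 12).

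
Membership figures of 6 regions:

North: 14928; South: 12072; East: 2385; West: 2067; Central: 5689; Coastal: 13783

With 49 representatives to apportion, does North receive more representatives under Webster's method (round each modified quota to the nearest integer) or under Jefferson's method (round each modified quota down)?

Jefferson

Webster: North 14, South 12, East 2, West 2, Central 6, Coastal 13.
Jefferson: North 15, South 12, East 2, West 2, Central 5, Coastal 13.
North gets 14 under Webster and 15 under Jefferson.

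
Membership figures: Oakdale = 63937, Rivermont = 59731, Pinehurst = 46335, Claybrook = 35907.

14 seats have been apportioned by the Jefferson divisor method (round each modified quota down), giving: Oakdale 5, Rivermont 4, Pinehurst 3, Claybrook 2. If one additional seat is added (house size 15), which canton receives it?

Priority for the next seat is population ÷ (current seats + 1).
Priorities: Oakdale 10656.167, Rivermont 11946.200, Pinehurst 11583.750, Claybrook 11969.000.
Highest priority: Claybrook.

Claybrook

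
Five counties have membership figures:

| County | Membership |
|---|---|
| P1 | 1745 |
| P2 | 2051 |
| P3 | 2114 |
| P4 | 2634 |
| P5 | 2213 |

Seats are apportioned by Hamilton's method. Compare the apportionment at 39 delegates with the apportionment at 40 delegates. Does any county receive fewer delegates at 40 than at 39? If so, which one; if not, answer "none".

none

At 39 seats: P1 6, P2 7, P3 8, P4 10, P5 8.
At 40 seats: P1 6, P2 8, P3 8, P4 10, P5 8.
No county's allocation decreased.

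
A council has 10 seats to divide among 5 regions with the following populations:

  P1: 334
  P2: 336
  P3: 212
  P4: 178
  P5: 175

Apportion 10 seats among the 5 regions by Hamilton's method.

Standard divisor: 1235 ÷ 10 ≈ 123.5.
Standard quotas: P1 2.704, P2 2.721, P3 1.717, P4 1.441, P5 1.417.
Lower quotas: P1 2, P2 2, P3 1, P4 1, P5 1 (sum 7, leaving 3 seats).
Remainders in descending order: P2 0.721, P3 0.717, P1 0.704, P4 0.441, P5 0.417.
Largest remainders: P2, P3, P1 receive the extra seats.

P1=3, P2=3, P3=2, P4=1, P5=1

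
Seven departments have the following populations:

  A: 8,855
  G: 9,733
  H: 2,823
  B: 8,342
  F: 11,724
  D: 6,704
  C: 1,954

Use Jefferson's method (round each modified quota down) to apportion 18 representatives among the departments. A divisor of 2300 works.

A: 3, G: 4, H: 1, B: 3, F: 5, D: 2, C: 0

With modified divisor 2300: modified quotas A 3.850, G 4.232, H 1.227, B 3.627, F 5.097, D 2.915, C 0.850.
Rounding down: A 3, G 4, H 1, B 3, F 5, D 2, C 0 (total 18).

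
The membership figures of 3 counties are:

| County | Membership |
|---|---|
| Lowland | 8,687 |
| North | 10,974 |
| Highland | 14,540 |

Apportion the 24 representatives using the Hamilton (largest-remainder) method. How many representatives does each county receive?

Lowland: 6, North: 8, Highland: 10

Standard divisor: 34201 ÷ 24 ≈ 1425.042.
Standard quotas: Lowland 6.0960, North 7.7008, Highland 10.2032.
Lower quotas: Lowland 6, North 7, Highland 10 (sum 23, leaving 1 seat).
Remainders in descending order: North 0.7008, Highland 0.2032, Lowland 0.0960.
Largest remainder: North receives the extra seat.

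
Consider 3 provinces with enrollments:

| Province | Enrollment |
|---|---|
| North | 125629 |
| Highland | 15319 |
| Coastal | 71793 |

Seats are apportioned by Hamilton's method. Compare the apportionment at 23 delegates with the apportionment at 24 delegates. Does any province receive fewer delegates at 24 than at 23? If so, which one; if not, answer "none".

At 23 seats: North 13, Highland 2, Coastal 8.
At 24 seats: North 14, Highland 2, Coastal 8.
No province's allocation decreased.

none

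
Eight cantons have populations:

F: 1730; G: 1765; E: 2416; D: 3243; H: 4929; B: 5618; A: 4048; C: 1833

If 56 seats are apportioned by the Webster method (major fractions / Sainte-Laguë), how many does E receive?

5

Standard divisor 25582/56 ≈ 456.821; standard quotas: F 3.787, G 3.864, E 5.289, D 7.099, H 10.790, B 12.298, A 8.861, C 4.013.
Rounding to the nearest integer gives F 4, G 4, E 5, D 7, H 11, B 12, A 9, C 4 — total 56, matching the house size, so no adjustment is needed.
E receives 5.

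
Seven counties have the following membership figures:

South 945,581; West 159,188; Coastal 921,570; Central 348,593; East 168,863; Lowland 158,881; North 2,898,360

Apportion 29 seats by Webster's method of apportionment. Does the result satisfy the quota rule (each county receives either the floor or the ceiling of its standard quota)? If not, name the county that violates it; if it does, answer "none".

Standard quotas: South 4.896, West 0.824, Coastal 4.772, Central 1.805, East 0.874, Lowland 0.823, North 15.007.
Webster allocation: South 5, West 1, Coastal 5, Central 2, East 1, Lowland 1, North 14.
North has quota 15.007 (lower 15, upper 16) but receives 14 — outside the quota interval.

North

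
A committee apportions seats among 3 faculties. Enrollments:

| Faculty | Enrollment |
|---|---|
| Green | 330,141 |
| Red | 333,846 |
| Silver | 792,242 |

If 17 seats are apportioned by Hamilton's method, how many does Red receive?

4

Standard divisor: 1456229 ÷ 17 ≈ 85660.529.
Standard quotas: Green 3.8541, Red 3.8973, Silver 9.2486.
Lower quotas: Green 3, Red 3, Silver 9 (sum 15, leaving 2 seats).
Remainders in descending order: Red 0.8973, Green 0.8541, Silver 0.2486.
Largest remainders: Red, Green receive the extra seats.
Red receives 4.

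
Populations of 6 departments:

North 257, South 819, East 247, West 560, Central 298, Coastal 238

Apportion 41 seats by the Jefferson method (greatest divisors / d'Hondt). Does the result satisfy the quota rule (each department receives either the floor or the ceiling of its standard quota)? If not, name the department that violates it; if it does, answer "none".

Standard quotas: North 4.356, South 13.881, East 4.186, West 9.492, Central 5.051, Coastal 4.034.
Jefferson allocation: North 4, South 14, East 4, West 10, Central 5, Coastal 4.
Every allocation lies between the lower and upper quota.

none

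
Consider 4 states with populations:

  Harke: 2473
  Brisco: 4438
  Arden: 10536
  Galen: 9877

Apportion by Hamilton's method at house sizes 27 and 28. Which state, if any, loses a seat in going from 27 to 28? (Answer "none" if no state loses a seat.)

At 27 seats: Harke 3, Brisco 4, Arden 10, Galen 10.
At 28 seats: Harke 2, Brisco 5, Arden 11, Galen 10.
Harke drops from 3 to 2.

Harke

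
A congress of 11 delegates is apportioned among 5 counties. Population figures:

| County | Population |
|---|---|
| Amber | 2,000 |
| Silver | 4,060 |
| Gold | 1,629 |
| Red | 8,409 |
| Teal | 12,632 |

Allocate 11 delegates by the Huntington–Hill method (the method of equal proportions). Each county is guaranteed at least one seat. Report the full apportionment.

With divisor 2848: modified quotas Amber 0.702, Silver 1.426, Gold 0.572, Red 2.953, Teal 4.435.
Geometric-mean thresholds: Amber (min 1), Silver √(1·2)=1.414, Gold (min 1), Red √(2·3)=2.449, Teal √(4·5)=4.472.
Each quota rounded against its threshold gives Amber 1, Silver 2, Gold 1, Red 3, Teal 4 (total 11).

Amber: 1; Silver: 2; Gold: 1; Red: 3; Teal: 4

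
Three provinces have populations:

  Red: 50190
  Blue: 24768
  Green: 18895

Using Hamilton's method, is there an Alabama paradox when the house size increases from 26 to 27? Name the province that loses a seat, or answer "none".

none

At 26 seats: Red 14, Blue 7, Green 5.
At 27 seats: Red 15, Blue 7, Green 5.
No province's allocation decreased.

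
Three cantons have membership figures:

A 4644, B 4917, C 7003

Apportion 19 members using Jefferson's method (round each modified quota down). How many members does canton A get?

5

Standard divisor 16564/19 ≈ 871.789; standard quotas: A 5.327, B 5.640, C 8.033.
Rounding down gives 5, 5, 8 = 18 seats, so the divisor must be adjusted.
With modified divisor 800: modified quotas A 5.805, B 6.146, C 8.754.
Rounding down: A 5, B 6, C 8 (total 19).
A receives 5.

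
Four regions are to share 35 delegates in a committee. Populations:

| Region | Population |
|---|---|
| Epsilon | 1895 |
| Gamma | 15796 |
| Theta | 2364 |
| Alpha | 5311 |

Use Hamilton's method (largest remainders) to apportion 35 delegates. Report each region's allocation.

Epsilon=3, Gamma=22, Theta=3, Alpha=7

Standard divisor: 25366 ÷ 35 ≈ 724.743.
Standard quotas: Epsilon 2.6147, Gamma 21.7953, Theta 3.2618, Alpha 7.3281.
Lower quotas: Epsilon 2, Gamma 21, Theta 3, Alpha 7 (sum 33, leaving 2 seats).
Remainders in descending order: Gamma 0.7953, Epsilon 0.6147, Alpha 0.3281, Theta 0.2618.
Largest remainders: Gamma, Epsilon receive the extra seats.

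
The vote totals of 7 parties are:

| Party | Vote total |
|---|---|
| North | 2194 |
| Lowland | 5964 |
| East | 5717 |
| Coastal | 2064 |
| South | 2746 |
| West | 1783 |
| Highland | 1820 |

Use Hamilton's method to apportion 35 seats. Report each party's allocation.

North 4; Lowland 9; East 9; Coastal 3; South 4; West 3; Highland 3

Total 22288; standard divisor 22288/35 ≈ 636.8.
Standard quotas: North 3.4454, Lowland 9.3656, East 8.9777, Coastal 3.2412, South 4.3122, West 2.7999, Highland 2.8580.
Lower quotas: North 3, Lowland 9, East 8, Coastal 3, South 4, West 2, Highland 2 (sum 31, leaving 4 seats).
Remainders in descending order: East 0.9777, Highland 0.8580, West 0.7999, North 0.4454, Lowland 0.3656, South 0.3122, Coastal 0.2412.
Largest remainders: East, Highland, West, North receive the extra seats.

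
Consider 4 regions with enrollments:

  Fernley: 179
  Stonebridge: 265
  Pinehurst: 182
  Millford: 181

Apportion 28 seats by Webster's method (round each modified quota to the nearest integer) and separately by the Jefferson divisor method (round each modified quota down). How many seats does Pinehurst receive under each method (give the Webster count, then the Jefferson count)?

7 and 6

Webster: Fernley 6, Stonebridge 9, Pinehurst 7, Millford 6.
Jefferson: Fernley 6, Stonebridge 10, Pinehurst 6, Millford 6.
Pinehurst gets 7 under Webster and 6 under Jefferson.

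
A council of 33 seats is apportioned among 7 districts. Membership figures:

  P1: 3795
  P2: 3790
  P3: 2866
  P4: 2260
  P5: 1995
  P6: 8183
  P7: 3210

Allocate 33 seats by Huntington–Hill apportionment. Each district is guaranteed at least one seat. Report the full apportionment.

With divisor 821: modified quotas P1 4.622, P2 4.616, P3 3.491, P4 2.753, P5 2.430, P6 9.967, P7 3.910.
Geometric-mean thresholds: P1 √(4·5)=4.472, P2 √(4·5)=4.472, P3 √(3·4)=3.464, P4 √(2·3)=2.449, P5 √(2·3)=2.449, P6 √(9·10)=9.487, P7 √(3·4)=3.464.
Each quota rounded against its threshold gives P1 5, P2 5, P3 4, P4 3, P5 2, P6 10, P7 4 (total 33).

P1=5, P2=5, P3=4, P4=3, P5=2, P6=10, P7=4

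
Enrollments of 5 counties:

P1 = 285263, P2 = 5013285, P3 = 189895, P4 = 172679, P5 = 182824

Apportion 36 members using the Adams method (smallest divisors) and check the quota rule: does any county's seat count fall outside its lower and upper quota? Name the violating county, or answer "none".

Standard quotas: P1 1.757, P2 30.883, P3 1.170, P4 1.064, P5 1.126.
Adams allocation: P1 2, P2 29, P3 2, P4 1, P5 2.
P2 has quota 30.883 (lower 30, upper 31) but receives 29 — outside the quota interval.

P2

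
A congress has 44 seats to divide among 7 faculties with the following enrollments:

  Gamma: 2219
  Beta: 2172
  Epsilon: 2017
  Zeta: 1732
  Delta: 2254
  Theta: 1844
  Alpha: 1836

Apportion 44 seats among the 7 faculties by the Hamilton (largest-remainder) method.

Gamma 7, Beta 7, Epsilon 6, Zeta 5, Delta 7, Theta 6, Alpha 6

Total 14074; standard divisor 14074/44 ≈ 319.864.
Standard quotas: Gamma 6.937, Beta 6.790, Epsilon 6.306, Zeta 5.415, Delta 7.047, Theta 5.765, Alpha 5.740.
Lower quotas: Gamma 6, Beta 6, Epsilon 6, Zeta 5, Delta 7, Theta 5, Alpha 5 (sum 40, leaving 4 seats).
Remainders in descending order: Gamma 0.937, Beta 0.790, Theta 0.765, Alpha 0.740, Zeta 0.415, Epsilon 0.306, Delta 0.047.
The surplus seats go to Gamma, Beta, Theta, Alpha.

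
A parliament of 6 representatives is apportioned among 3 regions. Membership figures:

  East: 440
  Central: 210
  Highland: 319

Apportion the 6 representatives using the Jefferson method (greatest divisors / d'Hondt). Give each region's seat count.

Standard divisor 969/6 ≈ 161.5; standard quotas: East 2.724, Central 1.300, Highland 1.975.
Rounding down gives 2, 1, 1 = 4 seats, so the divisor must be adjusted.
With modified divisor 130: modified quotas East 3.385, Central 1.615, Highland 2.454.
Rounding down: East 3, Central 1, Highland 2 (total 6).

East 3; Central 1; Highland 2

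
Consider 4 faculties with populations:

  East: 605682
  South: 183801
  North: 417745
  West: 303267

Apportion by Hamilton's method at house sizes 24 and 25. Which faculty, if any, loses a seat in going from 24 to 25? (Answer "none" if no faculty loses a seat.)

none

At 24 seats: East 9, South 3, North 7, West 5.
At 25 seats: East 10, South 3, North 7, West 5.
No faculty's allocation decreased.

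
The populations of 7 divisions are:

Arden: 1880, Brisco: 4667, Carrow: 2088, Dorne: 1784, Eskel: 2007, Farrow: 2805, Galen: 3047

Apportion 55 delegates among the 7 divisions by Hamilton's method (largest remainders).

Arden: 6, Brisco: 14, Carrow: 6, Dorne: 5, Eskel: 6, Farrow: 9, Galen: 9

Standard divisor: 18278 ÷ 55 ≈ 332.327.
Standard quotas: Arden 5.657, Brisco 14.043, Carrow 6.283, Dorne 5.368, Eskel 6.039, Farrow 8.440, Galen 9.169.
Lower quotas: Arden 5, Brisco 14, Carrow 6, Dorne 5, Eskel 6, Farrow 8, Galen 9 (sum 53, leaving 2 seats).
Remainders in descending order: Arden 0.657, Farrow 0.440, Dorne 0.368, Carrow 0.283, Galen 0.169, Brisco 0.043, Eskel 0.039.
Largest remainders: Arden, Farrow receive the extra seats.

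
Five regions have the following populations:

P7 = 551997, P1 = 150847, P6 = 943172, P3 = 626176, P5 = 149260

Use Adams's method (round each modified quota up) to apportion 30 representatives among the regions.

P7 7; P1 2; P6 11; P3 8; P5 2

Standard divisor 2421452/30 ≈ 80715.067; standard quotas: P7 6.839, P1 1.869, P6 11.685, P3 7.758, P5 1.849.
Rounding up gives 7, 2, 12, 8, 2 = 31 seats, so the divisor must be adjusted.
With modified divisor 87600: modified quotas P7 6.301, P1 1.722, P6 10.767, P3 7.148, P5 1.704.
Rounding up: P7 7, P1 2, P6 11, P3 8, P5 2 (total 30).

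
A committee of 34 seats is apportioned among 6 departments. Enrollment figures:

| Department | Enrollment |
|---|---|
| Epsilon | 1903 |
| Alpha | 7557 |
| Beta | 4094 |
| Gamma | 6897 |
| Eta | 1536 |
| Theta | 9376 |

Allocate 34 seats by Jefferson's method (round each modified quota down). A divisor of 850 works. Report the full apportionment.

With modified divisor 850: modified quotas Epsilon 2.239, Alpha 8.891, Beta 4.816, Gamma 8.114, Eta 1.807, Theta 11.031.
Rounding down: Epsilon 2, Alpha 8, Beta 4, Gamma 8, Eta 1, Theta 11 (total 34).

Epsilon 2; Alpha 8; Beta 4; Gamma 8; Eta 1; Theta 11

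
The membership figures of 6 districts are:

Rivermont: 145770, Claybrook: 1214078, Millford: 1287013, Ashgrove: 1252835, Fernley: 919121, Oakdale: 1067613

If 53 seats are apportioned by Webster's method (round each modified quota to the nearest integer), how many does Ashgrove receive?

Standard divisor 5886430/53 ≈ 111064.717; standard quotas: Rivermont 1.312, Claybrook 10.931, Millford 11.588, Ashgrove 11.280, Fernley 8.276, Oakdale 9.613.
Rounding to the nearest integer gives Rivermont 1, Claybrook 11, Millford 12, Ashgrove 11, Fernley 8, Oakdale 10 — total 53, matching the house size, so no adjustment is needed.
Ashgrove receives 11.

11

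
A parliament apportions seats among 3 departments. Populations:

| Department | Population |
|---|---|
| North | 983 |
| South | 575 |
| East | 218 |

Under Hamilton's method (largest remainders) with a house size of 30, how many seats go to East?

The standard divisor is 1776/30 ≈ 59.2.
Standard quotas: North 16.605, South 9.713, East 3.682.
Lower quotas: North 16, South 9, East 3 (sum 28, leaving 2 seats).
Remainders in descending order: South 0.713, East 0.682, North 0.605.
Largest remainders: South, East receive the extra seats.
East receives 4.

4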